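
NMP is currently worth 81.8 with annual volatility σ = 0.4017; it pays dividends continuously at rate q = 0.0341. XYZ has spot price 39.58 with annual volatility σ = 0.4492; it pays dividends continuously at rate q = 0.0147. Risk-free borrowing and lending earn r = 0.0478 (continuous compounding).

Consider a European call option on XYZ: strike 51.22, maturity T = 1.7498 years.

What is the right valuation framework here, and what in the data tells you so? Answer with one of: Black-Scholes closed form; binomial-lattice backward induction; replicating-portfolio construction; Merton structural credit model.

framework: Black-Scholes closed form

Key observation: a European-exercise option on XYZ struck at 51.22 — a GBM underlying with constant parameters — admits an analytic price: the data contain no early exercise, no discrete tree, no debt structure.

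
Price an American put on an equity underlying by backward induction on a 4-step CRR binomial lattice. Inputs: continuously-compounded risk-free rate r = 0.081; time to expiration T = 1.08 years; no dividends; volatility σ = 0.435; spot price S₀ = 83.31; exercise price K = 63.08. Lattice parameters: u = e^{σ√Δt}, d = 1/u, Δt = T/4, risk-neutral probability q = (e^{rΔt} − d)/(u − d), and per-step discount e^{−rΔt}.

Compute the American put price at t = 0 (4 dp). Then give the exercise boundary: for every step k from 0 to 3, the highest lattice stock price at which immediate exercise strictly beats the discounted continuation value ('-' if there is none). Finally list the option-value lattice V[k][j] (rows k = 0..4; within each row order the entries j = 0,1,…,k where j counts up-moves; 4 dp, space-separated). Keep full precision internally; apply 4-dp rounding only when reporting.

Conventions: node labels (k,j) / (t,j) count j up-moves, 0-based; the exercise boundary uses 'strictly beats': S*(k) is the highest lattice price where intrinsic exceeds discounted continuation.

Δt=0.27000  u=1.25362  d=0.79769  q=0.49223  discount=0.97837
step 4 (expiry): payoffs max(K−S,0) = 29.3483 10.0688 0.0000 0.0000 0.0000
step 3: (k=3,j=0): S=42.2866, K−S=20.7934, hold=19.4288 ⇒ V=20.7934 exercise | (k=3,j=1): S=66.4557, K−S=0.0000, hold=5.0021 ⇒ V=5.0021 continue | (k=3,j=2): S=104.4388, K−S=0.0000, hold=0.0000 ⇒ V=0.0000 continue | (k=3,j=3): S=164.1313, K−S=0.0000, hold=0.0000 ⇒ V=0.0000 continue  boundary S*=42.2866
step 2: (k=2,j=0): S=53.0112, K−S=10.0688, hold=12.7388 ⇒ V=12.7388 continue | (k=2,j=1): S=83.3100, K−S=0.0000, hold=2.4850 ⇒ V=2.4850 continue | (k=2,j=2): S=130.9262, K−S=0.0000, hold=0.0000 ⇒ V=0.0000 continue  boundary S*=-
step 1: (k=1,j=0): S=66.4557, K−S=0.0000, hold=7.5252 ⇒ V=7.5252 continue | (k=1,j=1): S=104.4388, K−S=0.0000, hold=1.2345 ⇒ V=1.2345 continue  boundary S*=-
step 0: (k=0,j=0): S=83.3100, K−S=0.0000, hold=4.3329 ⇒ V=4.3329 continue  boundary S*=-

price = 4.3329
boundary = - - - 42.2866
tree:
4.3329
7.5252 1.2345
12.7388 2.4850 0.0000
20.7934 5.0021 0.0000 0.0000
29.3483 10.0688 0.0000 0.0000 0.0000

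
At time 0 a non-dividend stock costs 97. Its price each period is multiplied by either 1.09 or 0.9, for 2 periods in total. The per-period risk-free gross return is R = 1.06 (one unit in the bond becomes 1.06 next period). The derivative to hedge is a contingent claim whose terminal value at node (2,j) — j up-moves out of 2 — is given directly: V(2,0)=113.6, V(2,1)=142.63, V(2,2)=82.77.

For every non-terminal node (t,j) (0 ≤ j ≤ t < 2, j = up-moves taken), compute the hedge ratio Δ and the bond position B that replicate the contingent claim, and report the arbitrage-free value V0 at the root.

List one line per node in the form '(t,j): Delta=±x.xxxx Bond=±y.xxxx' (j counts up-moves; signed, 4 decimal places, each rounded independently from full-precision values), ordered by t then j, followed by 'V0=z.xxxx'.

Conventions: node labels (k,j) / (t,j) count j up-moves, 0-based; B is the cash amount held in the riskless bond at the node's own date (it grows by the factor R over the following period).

Arbitrage-free pricing uses the up-move probability p* = (R−d)/(u−d) = 0.8421, discounting each step at R = 1.06.
Expiry values: V(2,0)=113.6000, V(2,1)=142.6300, V(2,2)=82.7700
(1,0): S=87.3000. Δ = (V_up−V_dn)/(S_up−S_dn) = (142.6300−113.6000)/(95.1570−78.5700) = 1.7502. V = [p*·142.6300 + (1−p*)·113.6000]/1.06 = 130.2324. B = V − Δ·S = -22.5571.
(1,1): S=105.7300. Δ = (V_up−V_dn)/(S_up−S_dn) = (82.7700−142.6300)/(115.2457−95.1570) = -2.9798. V = [p*·82.7700 + (1−p*)·142.6300]/1.06 = 87.0015. B = V − Δ·S = 402.0541.
(0,0): S=97.0000. Δ = (V_up−V_dn)/(S_up−S_dn) = (87.0015−130.2324)/(105.7300−87.3000) = -2.3457. V = [p*·87.0015 + (1−p*)·130.2324]/1.06 = 88.5164. B = V − Δ·S = 316.0474.
As a check, the time-0 holding Δ(0,0)·S0 + B(0,0) comes to 88.5164 — exactly V0.

(0,0): Delta=-2.3457 Bond=316.0474
(1,0): Delta=1.7502 Bond=-22.5571
(1,1): Delta=-2.9798 Bond=402.0541
V0=88.5164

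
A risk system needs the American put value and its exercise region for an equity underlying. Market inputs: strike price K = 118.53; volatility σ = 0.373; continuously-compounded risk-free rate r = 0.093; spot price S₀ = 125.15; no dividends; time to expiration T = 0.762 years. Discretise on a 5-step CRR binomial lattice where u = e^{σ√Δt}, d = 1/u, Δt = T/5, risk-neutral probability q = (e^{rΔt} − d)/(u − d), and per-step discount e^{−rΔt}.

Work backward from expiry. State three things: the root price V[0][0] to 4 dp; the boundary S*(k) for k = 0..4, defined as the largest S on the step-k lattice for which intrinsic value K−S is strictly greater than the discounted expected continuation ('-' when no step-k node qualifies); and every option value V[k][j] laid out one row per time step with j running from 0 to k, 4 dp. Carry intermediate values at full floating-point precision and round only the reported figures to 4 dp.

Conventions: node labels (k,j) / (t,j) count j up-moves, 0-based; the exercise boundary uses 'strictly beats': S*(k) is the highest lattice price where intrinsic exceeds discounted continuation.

Δt=0.15240, u=1.15675, d=0.86449, q=0.51250, disc=e^(-rΔt)=0.98593
k=5 terminal: V=max(K-S,0) → 58.1024 37.6738 10.3388 0.0000 0.0000 0.0000
k=4: j=0 S=69.8996 intr=48.6304 cont=46.9623 V=48.6304[EX]; j=1 S=93.5304 intr=24.9996 cont=23.3315 V=24.9996[EX]; j=2 S=125.1500 intr=0.0000 cont=4.9692 V=4.9692[hold]; j=3 S=167.4592 intr=0.0000 cont=0.0000 V=0.0000[hold]; j=4 S=224.0718 intr=0.0000 cont=0.0000 V=0.0000[hold]  S*(4)=93.5304
k=3: j=0 S=80.8562 intr=37.6738 cont=36.0057 V=37.6738[EX]; j=1 S=108.1912 intr=10.3388 cont=14.5267 V=14.5267[hold]; j=2 S=144.7671 intr=0.0000 cont=2.3884 V=2.3884[hold]; j=3 S=193.7083 intr=0.0000 cont=0.0000 V=0.0000[hold]  S*(3)=80.8562
k=2: j=0 S=93.5304 intr=24.9996 cont=25.4476 V=25.4476[hold]; j=1 S=125.1500 intr=0.0000 cont=8.1889 V=8.1889[hold]; j=2 S=167.4592 intr=0.0000 cont=1.1480 V=1.1480[hold]  S*(2)=-
k=1: j=0 S=108.1912 intr=10.3388 cont=16.3688 V=16.3688[hold]; j=1 S=144.7671 intr=0.0000 cont=4.5159 V=4.5159[hold]  S*(1)=-
k=0: j=0 S=125.1500 intr=0.0000 cont=10.1493 V=10.1493[hold]  S*(0)=-

price = 10.1493
boundary = - - - 80.8562 93.5304
tree:
10.1493
16.3688 4.5159
25.4476 8.1889 1.1480
37.6738 14.5267 2.3884 0.0000
48.6304 24.9996 4.9692 0.0000 0.0000
58.1024 37.6738 10.3388 0.0000 0.0000 0.0000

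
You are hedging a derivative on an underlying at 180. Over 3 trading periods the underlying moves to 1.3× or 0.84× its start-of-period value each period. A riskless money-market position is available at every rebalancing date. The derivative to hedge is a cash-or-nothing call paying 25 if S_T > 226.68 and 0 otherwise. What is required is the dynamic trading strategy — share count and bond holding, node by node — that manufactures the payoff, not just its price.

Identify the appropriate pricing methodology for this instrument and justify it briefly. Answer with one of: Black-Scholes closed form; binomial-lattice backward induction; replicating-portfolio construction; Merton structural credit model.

Key observation: the deliverable is the dynamic trading strategy on the 3-step tree (spot 180, moves 1.3 and 0.84), so the valuation must go through the node-by-node replicating-portfolio solve.

framework: replicating-portfolio construction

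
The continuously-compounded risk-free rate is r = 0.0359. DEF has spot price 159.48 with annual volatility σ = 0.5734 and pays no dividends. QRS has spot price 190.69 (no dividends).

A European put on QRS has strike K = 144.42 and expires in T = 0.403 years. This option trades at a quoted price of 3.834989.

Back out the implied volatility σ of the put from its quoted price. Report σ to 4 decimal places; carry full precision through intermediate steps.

sigma = 0.4545

At σ = 0.4545 the Black–Scholes value reproduces the quote:
σ√T = 0.4545·√0.403 = 0.288527
d₁ = (ln(S/K) + (r+σ²/2)T) / (σ√T) = (ln(190.69/144.42) + (0.0359+0.4545²/2)·0.403) / 0.288527 = (0.277923 + 0.056092) / 0.288527 = 1.157656
d₂ = d₁ − σ√T = 1.157656 − 0.288527 = 0.869129
e^{−rT} = 0.985636
N(−d₁) = 0.123502,  N(−d₂) = 0.192388
V = K·e^{−rT}·N(−d₂) − S·N(−d₁) = 27.385631 − 23.550641 = 3.834989 (equal to the quote); since ∂V/∂σ > 0 for all σ, the implied volatility is unique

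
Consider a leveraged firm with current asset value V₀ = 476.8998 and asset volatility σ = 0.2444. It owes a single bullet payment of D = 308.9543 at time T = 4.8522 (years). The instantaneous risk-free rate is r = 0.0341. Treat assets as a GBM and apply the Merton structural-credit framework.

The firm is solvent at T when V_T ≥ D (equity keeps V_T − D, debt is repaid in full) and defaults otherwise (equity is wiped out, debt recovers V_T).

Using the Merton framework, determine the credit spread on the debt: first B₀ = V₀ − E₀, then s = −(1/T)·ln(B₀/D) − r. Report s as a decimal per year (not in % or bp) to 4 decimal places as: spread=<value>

Work the structural quantities from V₀ = 476.8998 against face 308.9543:
d₁ = [ln(V₀/D) + (r + σ²/2)T] / (σ√T)
   = [ln(476.8998/308.9543) + (0.0341 + 0.5·0.2444²)·4.8522] / (0.2444·√4.8522)
   = [0.434113 + 0.310374] / 0.538357 = 1.382887
d₂ = d₁ − σ√T = 1.382887 − 0.538357 = 0.844530
N(d₁) = 0.916650,  N(d₂) = 0.800813,  e^(−rT) = 0.847504
E₀ = V₀·N(d₁) − D·e^(−rT)·N(d₂)
   = 476.8998·0.916650 − 308.9543·0.847504·0.800813 = 227.465426
B₀ = V₀ − E₀ = 476.8998 − 227.465426 = 249.434374
spread = −(1/T)·ln(B₀/D) − r = −(1/4.8522)·ln(249.434374/308.9543) − 0.0341 = 0.01000319

spread=0.0100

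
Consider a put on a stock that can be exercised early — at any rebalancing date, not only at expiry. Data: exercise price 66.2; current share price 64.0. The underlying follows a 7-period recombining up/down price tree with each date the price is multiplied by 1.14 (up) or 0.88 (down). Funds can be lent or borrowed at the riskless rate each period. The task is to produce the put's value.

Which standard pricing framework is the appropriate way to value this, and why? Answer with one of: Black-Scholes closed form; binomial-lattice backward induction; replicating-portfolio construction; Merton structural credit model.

framework: binomial-lattice backward induction

Key observation: the defining feature is the embedded early-exercise option across 7 discrete dates on the spot-64 tree; pricing the strike-66.2 put means working backward with an exercise test at every node.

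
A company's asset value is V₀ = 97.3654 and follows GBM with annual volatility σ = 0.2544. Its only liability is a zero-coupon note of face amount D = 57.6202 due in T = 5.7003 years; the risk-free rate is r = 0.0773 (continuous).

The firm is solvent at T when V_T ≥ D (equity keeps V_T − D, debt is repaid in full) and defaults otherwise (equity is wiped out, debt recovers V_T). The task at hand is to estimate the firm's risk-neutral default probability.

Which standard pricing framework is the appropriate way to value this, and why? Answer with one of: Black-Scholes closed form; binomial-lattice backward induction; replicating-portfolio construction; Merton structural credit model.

Key observation: the asked-for credit quantity lives on the firm's capital structure — asset value, asset volatility, debt face 57.6202 — which is the structural model's domain.

framework: Merton structural credit model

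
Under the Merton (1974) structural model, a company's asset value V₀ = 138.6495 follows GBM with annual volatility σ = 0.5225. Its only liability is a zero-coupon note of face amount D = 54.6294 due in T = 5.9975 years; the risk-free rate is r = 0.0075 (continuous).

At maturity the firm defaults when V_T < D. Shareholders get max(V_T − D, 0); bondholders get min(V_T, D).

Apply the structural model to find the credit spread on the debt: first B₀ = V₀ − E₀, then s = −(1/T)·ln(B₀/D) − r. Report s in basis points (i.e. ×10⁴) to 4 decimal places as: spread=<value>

Work the structural quantities from V₀ = 138.6495 against face 54.6294:
d₁ = [ln(V₀/D) + (r + σ²/2)T] / (σ√T)
   = [ln(138.6495/54.6294) + (0.0075 + 0.5·0.5225²)·5.9975] / (0.5225·√5.9975)
   = [0.931377 + 0.863659] / 1.279592 = 1.402819
d₂ = d₁ − σ√T = 1.402819 − 1.279592 = 0.123227
N(d₁) = 0.919665,  N(d₂) = 0.549036,  e^(−rT) = 0.956015
E₀ = V₀·N(d₁) − D·e^(−rT)·N(d₂)
   = 138.6495·0.919665 − 54.6294·0.956015·0.549036 = 98.836758
B₀ = V₀ − E₀ = 138.6495 − 98.836758 = 39.812742
spread = −(1/T)·ln(B₀/D) − r = −(1/5.9975)·ln(39.812742/54.6294) − 0.0075 = 0.04525284
in basis points: 0.04525284 × 10⁴ = 452.5284 bp

spread=452.5284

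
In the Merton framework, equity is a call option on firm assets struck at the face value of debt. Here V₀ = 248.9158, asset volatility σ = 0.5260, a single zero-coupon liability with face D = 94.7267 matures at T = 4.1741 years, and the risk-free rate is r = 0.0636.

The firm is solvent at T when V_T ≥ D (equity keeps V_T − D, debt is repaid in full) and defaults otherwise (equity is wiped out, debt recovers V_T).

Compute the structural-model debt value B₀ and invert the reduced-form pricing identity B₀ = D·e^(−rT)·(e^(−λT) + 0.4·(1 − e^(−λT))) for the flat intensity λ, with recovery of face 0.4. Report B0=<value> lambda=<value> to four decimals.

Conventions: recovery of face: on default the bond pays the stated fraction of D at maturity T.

Equity is a call on the firm's assets struck at D = 94.7267:
d₁ = [ln(V₀/D) + (r + σ²/2)T] / (σ√T)
   = [ln(248.9158/94.7267) + (0.0636 + 0.5·0.5260²)·4.1741] / (0.5260·√4.1741)
   = [0.966119 + 0.842909] / 1.074650 = 1.683365
d₂ = d₁ − σ√T = 1.683365 − 1.074650 = 0.608714
N(d₁) = 0.953848,  N(d₂) = 0.728643,  e^(−rT) = 0.766843
E₀ = V₀·N(d₁) − D·e^(−rT)·N(d₂)
   = 248.9158·0.953848 − 94.7267·0.766843·0.728643 = 184.498746
B₀ = V₀ − E₀ = 248.9158 − 184.498746 = 64.417054
e^(−λT) = (B₀·e^(rT)/D − 0.4)/(1 − 0.4) = (64.4171·1.304047/94.7267 − 0.4)/0.6 = 0.81132119
λ = −ln(0.81132119)/4.1741 = 0.050093

B0=64.4171 lambda=0.0501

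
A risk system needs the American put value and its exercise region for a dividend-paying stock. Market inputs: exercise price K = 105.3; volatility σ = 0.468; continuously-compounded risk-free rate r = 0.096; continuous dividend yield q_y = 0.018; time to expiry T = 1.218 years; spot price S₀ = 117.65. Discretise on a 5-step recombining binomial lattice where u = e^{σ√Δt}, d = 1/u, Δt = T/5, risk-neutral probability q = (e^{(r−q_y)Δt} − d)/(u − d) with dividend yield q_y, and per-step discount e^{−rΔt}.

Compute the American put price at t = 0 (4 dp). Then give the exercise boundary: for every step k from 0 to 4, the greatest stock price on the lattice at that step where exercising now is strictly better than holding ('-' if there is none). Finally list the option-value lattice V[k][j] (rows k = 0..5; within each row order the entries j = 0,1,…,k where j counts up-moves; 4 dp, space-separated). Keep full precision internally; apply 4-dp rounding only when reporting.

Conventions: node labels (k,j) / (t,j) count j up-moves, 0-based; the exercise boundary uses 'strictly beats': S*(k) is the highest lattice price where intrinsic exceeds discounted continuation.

params: Δt=0.24360 u=1.25984 d=0.79375 q=0.48367 e^(-rΔt)=0.97689
t_5 payoffs: 68.2308 46.4638 11.9152 0.0000 0.0000 0.0000
t_4: node(4,0) S=46.7013 payoff=58.5987 vs cont=56.3691 → 58.5987 [stop]  node(4,1) S=74.1243 payoff=31.1757 vs cont=29.0661 → 31.1757 [stop]  node(4,2) S=117.6500 payoff=0.0000 vs cont=6.0100 → 6.0100 [wait]  node(4,3) S=186.7340 payoff=0.0000 vs cont=0.0000 → 0.0000 [wait]  node(4,4) S=296.3839 payoff=0.0000 vs cont=0.0000 → 0.0000 [wait]  ⇒ S*(4)=74.1243
t_3: node(3,0) S=58.8362 payoff=46.4638 vs cont=44.2872 → 46.4638 [stop]  node(3,1) S=93.3848 payoff=11.9152 vs cont=18.5647 → 18.5647 [wait]  node(3,2) S=148.2203 payoff=0.0000 vs cont=3.0315 → 3.0315 [wait]  node(3,3) S=235.2551 payoff=0.0000 vs cont=0.0000 → 0.0000 [wait]  ⇒ S*(3)=58.8362
t_2: node(2,0) S=74.1243 payoff=31.1757 vs cont=32.2079 → 32.2079 [wait]  node(2,1) S=117.6500 payoff=0.0000 vs cont=10.7963 → 10.7963 [wait]  node(2,2) S=186.7340 payoff=0.0000 vs cont=1.5291 → 1.5291 [wait]  ⇒ S*(2)=-
t_1: node(1,0) S=93.3848 payoff=11.9152 vs cont=21.3468 → 21.3468 [wait]  node(1,1) S=148.2203 payoff=0.0000 vs cont=6.1681 → 6.1681 [wait]  ⇒ S*(1)=-
t_0: node(0,0) S=117.6500 payoff=0.0000 vs cont=13.6817 → 13.6817 [wait]  ⇒ S*(0)=-

price = 13.6817
boundary = - - - 58.8362 74.1243
tree:
13.6817
21.3468 6.1681
32.2079 10.7963 1.5291
46.4638 18.5647 3.0315 0.0000
58.5987 31.1757 6.0100 0.0000 0.0000
68.2308 46.4638 11.9152 0.0000 0.0000 0.0000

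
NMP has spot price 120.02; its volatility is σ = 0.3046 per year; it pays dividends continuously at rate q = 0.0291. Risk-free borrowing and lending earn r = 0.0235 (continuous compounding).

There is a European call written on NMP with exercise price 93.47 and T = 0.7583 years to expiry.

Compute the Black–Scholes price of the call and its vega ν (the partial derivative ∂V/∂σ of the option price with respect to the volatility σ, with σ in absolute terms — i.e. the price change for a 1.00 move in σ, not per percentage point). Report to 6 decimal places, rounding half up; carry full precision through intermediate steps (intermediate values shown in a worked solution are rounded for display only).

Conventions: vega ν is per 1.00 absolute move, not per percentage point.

σ√T = 0.3046·√0.7583 = 0.265247
d₁ = (ln(S/K) + (r−q+σ²/2)T) / (σ√T) = (ln(120.02/93.47) + (0.0235−0.0291+0.3046²/2)·0.7583) / 0.265247 = (0.250018 + 0.030931) / 0.265247 = 1.059199
d₂ = d₁ − σ√T = 1.059199 − 0.265247 = 0.793952
e^{−rT} = 0.982338
e^{−qT} = 0.978175
N(d₁) = 0.855245,  N(d₂) = 0.786388
Call price V = S·e^{−qT}·N(d₁) − K·e^{−rT}·N(d₂) = 100.406314 − 72.205482 = 28.200832
φ(d₁) = (1/√(2π))·e^{−d₁²/2} = 0.227663
ν = S·e^{−qT}·φ(d₁)·√T = 23.274627

price = 28.200832
ν = 23.274627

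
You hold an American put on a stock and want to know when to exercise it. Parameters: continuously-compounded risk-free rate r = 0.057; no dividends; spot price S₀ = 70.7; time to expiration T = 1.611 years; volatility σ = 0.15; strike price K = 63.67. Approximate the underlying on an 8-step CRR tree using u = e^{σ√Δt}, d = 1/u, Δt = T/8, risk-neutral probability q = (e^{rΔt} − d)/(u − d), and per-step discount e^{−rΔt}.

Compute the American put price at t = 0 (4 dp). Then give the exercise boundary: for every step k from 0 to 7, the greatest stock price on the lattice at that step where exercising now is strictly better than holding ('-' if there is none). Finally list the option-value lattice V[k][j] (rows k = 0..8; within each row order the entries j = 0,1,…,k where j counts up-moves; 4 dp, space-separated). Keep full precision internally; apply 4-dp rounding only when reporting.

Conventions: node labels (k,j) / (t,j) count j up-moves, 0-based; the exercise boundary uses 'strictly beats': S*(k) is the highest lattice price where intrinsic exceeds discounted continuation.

Δt=0.20137, u=1.06963, d=0.93490, q=0.56887, disc=e^(-rΔt)=0.98859
k=8 terminal: V=max(K-S,0) → 22.4078 16.4616 9.6585 1.8751 0.0000 0.0000 0.0000 0.0000 0.0000
k=7: j=0 S=44.1353 intr=19.5347 cont=18.8081 V=19.5347[EX]; j=1 S=50.4955 intr=13.1745 cont=12.4478 V=13.1745[EX]; j=2 S=57.7723 intr=5.8977 cont=5.1711 V=5.8977[EX]; j=3 S=66.0977 intr=0.0000 cont=0.7992 V=0.7992[hold]; j=4 S=75.6228 intr=0.0000 cont=0.0000 V=0.0000[hold]; j=5 S=86.5206 intr=0.0000 cont=0.0000 V=0.0000[hold]; j=6 S=98.9888 intr=0.0000 cont=0.0000 V=0.0000[hold]; j=7 S=113.2538 intr=0.0000 cont=0.0000 V=0.0000[hold]  S*(7)=57.7723
k=6: j=0 S=47.2084 intr=16.4616 cont=15.7349 V=16.4616[EX]; j=1 S=54.0115 intr=9.6585 cont=8.9319 V=9.6585[EX]; j=2 S=61.7949 intr=1.8751 cont=2.9631 V=2.9631[hold]; j=3 S=70.7000 intr=0.0000 cont=0.3406 V=0.3406[hold]; j=4 S=80.8884 intr=0.0000 cont=0.0000 V=0.0000[hold]; j=5 S=92.5450 intr=0.0000 cont=0.0000 V=0.0000[hold]; j=6 S=105.8813 intr=0.0000 cont=0.0000 V=0.0000[hold]  S*(6)=54.0115
k=5: j=0 S=50.4955 intr=13.1745 cont=12.4478 V=13.1745[EX]; j=1 S=57.7723 intr=5.8977 cont=5.7830 V=5.8977[EX]; j=2 S=66.0977 intr=0.0000 cont=1.4545 V=1.4545[hold]; j=3 S=75.6228 intr=0.0000 cont=0.1452 V=0.1452[hold]; j=4 S=86.5206 intr=0.0000 cont=0.0000 V=0.0000[hold]; j=5 S=98.9888 intr=0.0000 cont=0.0000 V=0.0000[hold]  S*(5)=57.7723
k=4: j=0 S=54.0115 intr=9.6585 cont=8.9319 V=9.6585[EX]; j=1 S=61.7949 intr=1.8751 cont=3.3317 V=3.3317[hold]; j=2 S=70.7000 intr=0.0000 cont=0.7016 V=0.7016[hold]; j=3 S=80.8884 intr=0.0000 cont=0.0619 V=0.0619[hold]; j=4 S=92.5450 intr=0.0000 cont=0.0000 V=0.0000[hold]  S*(4)=54.0115
k=3: j=0 S=57.7723 intr=5.8977 cont=5.9902 V=5.9902[hold]; j=1 S=66.0977 intr=0.0000 cont=1.8145 V=1.8145[hold]; j=2 S=75.6228 intr=0.0000 cont=0.3338 V=0.3338[hold]; j=3 S=86.5206 intr=0.0000 cont=0.0264 V=0.0264[hold]  S*(3)=-
k=2: j=0 S=61.7949 intr=1.8751 cont=3.5736 V=3.5736[hold]; j=1 S=70.7000 intr=0.0000 cont=0.9611 V=0.9611[hold]; j=2 S=80.8884 intr=0.0000 cont=0.1571 V=0.1571[hold]  S*(2)=-
k=1: j=0 S=66.0977 intr=0.0000 cont=2.0636 V=2.0636[hold]; j=1 S=75.6228 intr=0.0000 cont=0.4980 V=0.4980[hold]  S*(1)=-
k=0: j=0 S=70.7000 intr=0.0000 cont=1.1596 V=1.1596[hold]  S*(0)=-

price = 1.1596
boundary = - - - - 54.0115 57.7723 54.0115 57.7723
tree:
1.1596
2.0636 0.4980
3.5736 0.9611 0.1571
5.9902 1.8145 0.3338 0.0264
9.6585 3.3317 0.7016 0.0619 0.0000
13.1745 5.8977 1.4545 0.1452 0.0000 0.0000
16.4616 9.6585 2.9631 0.3406 0.0000 0.0000 0.0000
19.5347 13.1745 5.8977 0.7992 0.0000 0.0000 0.0000 0.0000
22.4078 16.4616 9.6585 1.8751 0.0000 0.0000 0.0000 0.0000 0.0000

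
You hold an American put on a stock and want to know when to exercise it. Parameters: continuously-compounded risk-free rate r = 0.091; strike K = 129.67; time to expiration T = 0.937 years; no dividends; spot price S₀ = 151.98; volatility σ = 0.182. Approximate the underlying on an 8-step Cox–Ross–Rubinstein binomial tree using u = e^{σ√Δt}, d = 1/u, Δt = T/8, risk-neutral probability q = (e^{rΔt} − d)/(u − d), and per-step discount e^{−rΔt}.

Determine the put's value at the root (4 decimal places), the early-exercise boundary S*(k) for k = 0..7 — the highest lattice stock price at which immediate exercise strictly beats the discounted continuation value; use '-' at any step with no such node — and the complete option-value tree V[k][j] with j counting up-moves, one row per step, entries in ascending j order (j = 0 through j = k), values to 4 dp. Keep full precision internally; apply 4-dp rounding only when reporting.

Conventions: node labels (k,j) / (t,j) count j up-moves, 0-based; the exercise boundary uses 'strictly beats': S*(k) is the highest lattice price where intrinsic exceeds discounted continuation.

price = 1.0115
boundary = - - - - 118.4631 111.3095 118.4631 111.3095
tree:
1.0115
1.9256 0.3420
3.5786 0.7168 0.0661
6.4543 1.4799 0.1555 0.0000
11.2069 2.9961 0.3658 0.0000 0.0000
18.3605 5.9062 0.8606 0.0000 0.0000 0.0000
25.0821 11.2069 2.0247 0.0000 0.0000 0.0000 0.0000
31.3978 18.3605 4.7635 0.0000 0.0000 0.0000 0.0000 0.0000
37.3321 25.0821 11.2069 0.0000 0.0000 0.0000 0.0000 0.0000 0.0000

params: Δt=0.11713 u=1.06427 d=0.93961 q=0.57039 e^(-rΔt)=0.98940
t_8 payoffs: 37.3321 25.0821 11.2069 0.0000 0.0000 0.0000 0.0000 0.0000 0.0000
t_7: node(7,0) S=98.2722 payoff=31.3978 vs cont=30.0231 → 31.3978 [stop]  node(7,1) S=111.3095 payoff=18.3605 vs cont=16.9857 → 18.3605 [stop]  node(7,2) S=126.0764 payoff=3.5936 vs cont=4.7635 → 4.7635 [wait]  node(7,3) S=142.8024 payoff=0.0000 vs cont=0.0000 → 0.0000 [wait]  node(7,4) S=161.7474 payoff=0.0000 vs cont=0.0000 → 0.0000 [wait]  node(7,5) S=183.2057 payoff=0.0000 vs cont=0.0000 → 0.0000 [wait]  node(7,6) S=207.5107 payoff=0.0000 vs cont=0.0000 → 0.0000 [wait]  node(7,7) S=235.0402 payoff=0.0000 vs cont=0.0000 → 0.0000 [wait]  ⇒ S*(7)=111.3095
t_6: node(6,0) S=104.5879 payoff=25.0821 vs cont=23.7074 → 25.0821 [stop]  node(6,1) S=118.4631 payoff=11.2069 vs cont=10.4924 → 11.2069 [stop]  node(6,2) S=134.1791 payoff=0.0000 vs cont=2.0247 → 2.0247 [wait]  node(6,3) S=151.9800 payoff=0.0000 vs cont=0.0000 → 0.0000 [wait]  node(6,4) S=172.1425 payoff=0.0000 vs cont=0.0000 → 0.0000 [wait]  node(6,5) S=194.9799 payoff=0.0000 vs cont=0.0000 → 0.0000 [wait]  node(6,6) S=220.8469 payoff=0.0000 vs cont=0.0000 → 0.0000 [wait]  ⇒ S*(6)=118.4631
t_5: node(5,0) S=111.3095 payoff=18.3605 vs cont=16.9857 → 18.3605 [stop]  node(5,1) S=126.0764 payoff=3.5936 vs cont=5.9062 → 5.9062 [wait]  node(5,2) S=142.8024 payoff=0.0000 vs cont=0.8606 → 0.8606 [wait]  node(5,3) S=161.7474 payoff=0.0000 vs cont=0.0000 → 0.0000 [wait]  node(5,4) S=183.2057 payoff=0.0000 vs cont=0.0000 → 0.0000 [wait]  node(5,5) S=207.5107 payoff=0.0000 vs cont=0.0000 → 0.0000 [wait]  ⇒ S*(5)=111.3095
t_4: node(4,0) S=118.4631 payoff=11.2069 vs cont=11.1373 → 11.2069 [stop]  node(4,1) S=134.1791 payoff=0.0000 vs cont=2.9961 → 2.9961 [wait]  node(4,2) S=151.9800 payoff=0.0000 vs cont=0.3658 → 0.3658 [wait]  node(4,3) S=172.1425 payoff=0.0000 vs cont=0.0000 → 0.0000 [wait]  node(4,4) S=194.9799 payoff=0.0000 vs cont=0.0000 → 0.0000 [wait]  ⇒ S*(4)=118.4631
t_3: node(3,0) S=126.0764 payoff=3.5936 vs cont=6.4543 → 6.4543 [wait]  node(3,1) S=142.8024 payoff=0.0000 vs cont=1.4799 → 1.4799 [wait]  node(3,2) S=161.7474 payoff=0.0000 vs cont=0.1555 → 0.1555 [wait]  node(3,3) S=183.2057 payoff=0.0000 vs cont=0.0000 → 0.0000 [wait]  ⇒ S*(3)=-
t_2: node(2,0) S=134.1791 payoff=0.0000 vs cont=3.5786 → 3.5786 [wait]  node(2,1) S=151.9800 payoff=0.0000 vs cont=0.7168 → 0.7168 [wait]  node(2,2) S=172.1425 payoff=0.0000 vs cont=0.0661 → 0.0661 [wait]  ⇒ S*(2)=-
t_1: node(1,0) S=142.8024 payoff=0.0000 vs cont=1.9256 → 1.9256 [wait]  node(1,1) S=161.7474 payoff=0.0000 vs cont=0.3420 → 0.3420 [wait]  ⇒ S*(1)=-
t_0: node(0,0) S=151.9800 payoff=0.0000 vs cont=1.0115 → 1.0115 [wait]  ⇒ S*(0)=-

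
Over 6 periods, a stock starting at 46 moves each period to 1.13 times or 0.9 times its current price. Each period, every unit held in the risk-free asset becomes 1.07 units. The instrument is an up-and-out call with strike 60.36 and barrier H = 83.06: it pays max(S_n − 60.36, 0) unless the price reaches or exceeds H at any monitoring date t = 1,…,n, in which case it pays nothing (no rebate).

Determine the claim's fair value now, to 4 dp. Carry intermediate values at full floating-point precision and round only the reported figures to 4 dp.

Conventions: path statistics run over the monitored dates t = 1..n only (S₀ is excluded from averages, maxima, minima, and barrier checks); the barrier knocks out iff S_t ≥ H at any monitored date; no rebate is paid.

price = 3.1312

No-arbitrage gives p* = (R−d)/(u−d) = 0.7391: enumerate every path, weight its payoff by its p*-probability, and discount by R^6.
Enumerate all 2^6 = 64 price paths (U = up ×1.13, D = down ×0.9); each path with k up-moves has probability p*^k·(1−p*)^(6−k).
DDDDDD: M=41.4000, payoff=0.0000, prob=0.000315
UDDDDD: M=51.9800, payoff=0.0000, prob=0.000893
DUDDDD: M=46.7820, payoff=0.0000, prob=0.000893
UUDDDD: M=58.7374, payoff=0.0000, prob=0.002530
DDUDDD: M=42.1038, payoff=0.0000, prob=0.000893
UDUDDD: M=52.8637, payoff=0.0000, prob=0.002530
DUUDDD: M=52.8637, payoff=0.0000, prob=0.002530
UUUDDD: M=66.3733, payoff=0.0000, prob=0.007169
DDDUDD: M=41.4000, payoff=0.0000, prob=0.000893
UDDUDD: M=51.9800, payoff=0.0000, prob=0.002530
DUDUDD: M=47.5773, payoff=0.0000, prob=0.002530
UUDUDD: M=59.7359, payoff=0.0000, prob=0.007169
DDUUDD: M=47.5773, payoff=0.0000, prob=0.002530
UDUUDD: M=59.7359, payoff=0.0000, prob=0.007169
DUUUDD: M=59.7359, payoff=0.0000, prob=0.007169
UUUUDD: M=75.0018, payoff=0.3914, prob=0.020311
DDDDUD: M=41.4000, payoff=0.0000, prob=0.000893
UDDDUD: M=51.9800, payoff=0.0000, prob=0.002530
DUDDUD: M=46.7820, payoff=0.0000, prob=0.002530
UUDDUD: M=58.7374, payoff=0.0000, prob=0.007169
DDUDUD: M=42.8196, payoff=0.0000, prob=0.002530
UDUDUD: M=53.7623, payoff=0.0000, prob=0.007169
DUUDUD: M=53.7623, payoff=0.0000, prob=0.007169
UUUDUD: M=67.5016, payoff=0.3914, prob=0.020311
DDDUUD: M=42.8196, payoff=0.0000, prob=0.002530
UDDUUD: M=53.7623, payoff=0.0000, prob=0.007169
DUDUUD: M=53.7623, payoff=0.0000, prob=0.007169
UUDUUD: M=67.5016, payoff=0.3914, prob=0.020311
DDUUUD: M=53.7623, payoff=0.0000, prob=0.007169
UDUUUD: M=67.5016, payoff=0.3914, prob=0.020311
DUUUUD: M=67.5016, payoff=0.3914, prob=0.020311
UUUUUD: M=84.7520, payoff=0.0000, prob=0.057548
DDDDDU: M=41.4000, payoff=0.0000, prob=0.000893
UDDDDU: M=51.9800, payoff=0.0000, prob=0.002530
DUDDDU: M=46.7820, payoff=0.0000, prob=0.002530
UUDDDU: M=58.7374, payoff=0.0000, prob=0.007169
DDUDDU: M=42.1038, payoff=0.0000, prob=0.002530
UDUDDU: M=52.8637, payoff=0.0000, prob=0.007169
DUUDDU: M=52.8637, payoff=0.0000, prob=0.007169
UUUDDU: M=66.3733, payoff=0.3914, prob=0.020311
DDDUDU: M=41.4000, payoff=0.0000, prob=0.002530
UDDUDU: M=51.9800, payoff=0.0000, prob=0.007169
DUDUDU: M=48.3861, payoff=0.0000, prob=0.007169
UUDUDU: M=60.7514, payoff=0.3914, prob=0.020311
DDUUDU: M=48.3861, payoff=0.0000, prob=0.007169
UDUUDU: M=60.7514, payoff=0.3914, prob=0.020311
DUUUDU: M=60.7514, payoff=0.3914, prob=0.020311
UUUUDU: M=76.2768, payoff=15.9168, prob=0.057548
DDDDUU: M=41.4000, payoff=0.0000, prob=0.002530
UDDDUU: M=51.9800, payoff=0.0000, prob=0.007169
DUDDUU: M=48.3861, payoff=0.0000, prob=0.007169
UUDDUU: M=60.7514, payoff=0.3914, prob=0.020311
DDUDUU: M=48.3861, payoff=0.0000, prob=0.007169
UDUDUU: M=60.7514, payoff=0.3914, prob=0.020311
DUUDUU: M=60.7514, payoff=0.3914, prob=0.020311
UUUDUU: M=76.2768, payoff=15.9168, prob=0.057548
DDDUUU: M=48.3861, payoff=0.0000, prob=0.007169
UDDUUU: M=60.7514, payoff=0.3914, prob=0.020311
DUDUUU: M=60.7514, payoff=0.3914, prob=0.020311
UUDUUU: M=76.2768, payoff=15.9168, prob=0.057548
DDUUUU: M=60.7514, payoff=0.3914, prob=0.020311
UDUUUU: M=76.2768, payoff=15.9168, prob=0.057548
DUUUUU: M=76.2768, payoff=15.9168, prob=0.057548
UUUUUU: M=95.7698, payoff=0.0000, prob=0.163052
Price = Σ prob·payoff / R^6 = 4.699150 / 1.500730 = 3.1312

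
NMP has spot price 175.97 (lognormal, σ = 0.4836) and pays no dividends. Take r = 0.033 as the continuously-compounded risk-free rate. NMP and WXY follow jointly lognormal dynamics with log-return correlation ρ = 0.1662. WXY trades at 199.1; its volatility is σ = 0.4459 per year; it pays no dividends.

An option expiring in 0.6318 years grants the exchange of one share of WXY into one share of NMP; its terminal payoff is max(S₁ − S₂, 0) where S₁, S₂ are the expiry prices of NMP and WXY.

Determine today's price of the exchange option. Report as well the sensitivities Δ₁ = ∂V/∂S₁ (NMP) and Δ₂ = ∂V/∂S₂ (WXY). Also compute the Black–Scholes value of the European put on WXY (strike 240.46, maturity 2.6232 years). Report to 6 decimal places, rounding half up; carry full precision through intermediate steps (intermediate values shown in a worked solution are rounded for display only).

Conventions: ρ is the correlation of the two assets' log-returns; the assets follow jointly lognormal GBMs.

σ_eff = √(σ₁² + σ₂² − 2ρσ₁σ₂) = √(0.4836² + 0.4459² − 2·0.1662·0.4836·0.4459) = 0.600848
d₁ = (ln(S₁/S₂) + (q₂ − q₁ + σ_eff²/2)T) / (σ_eff√T) = (ln(175.97/199.1) + (0.0 − 0.0 + 0.180509)·0.6318) / 0.477589 = -0.019783
d₂ = d₁ − σ_eff√T = -0.019783 − 0.477589 = -0.497372
N(d₁) = 0.492108,  N(d₂) = 0.309463
V = S₁·e^{−q₁T}·N(d₁) − S₂·e^{−q₂T}·N(d₂) = 86.596291 − 61.614170 = 24.982121
Δ₁ = e^{−q₁T}·N(d₁) = 0.492108;  Δ₂ = −e^{−q₂T}·N(d₂) = -0.309463
[vanilla: WXY put K=240.46]
σ√T = 0.4459·√2.6232 = 0.722193
d₁ = (ln(S/K) + (r+σ²/2)T) / (σ√T) = (ln(199.1/240.46) + (0.033+0.4459²/2)·2.6232) / 0.722193 = (-0.188747 + 0.347347) / 0.722193 = 0.219609
d₂ = d₁ − σ√T = 0.219609 − 0.722193 = -0.502583
e^{−rT} = 0.917075
N(−d₁) = 0.413088,  N(−d₂) = 0.692371
price = K·e^{−rT}·N(−d₂) − S·N(−d₁) = 152.681711 − 82.245762 = 70.435949

exchange price = 24.982121
Δ1 = 0.492108
Δ2 = -0.309463
price(WXY put K=240.46) = 70.435949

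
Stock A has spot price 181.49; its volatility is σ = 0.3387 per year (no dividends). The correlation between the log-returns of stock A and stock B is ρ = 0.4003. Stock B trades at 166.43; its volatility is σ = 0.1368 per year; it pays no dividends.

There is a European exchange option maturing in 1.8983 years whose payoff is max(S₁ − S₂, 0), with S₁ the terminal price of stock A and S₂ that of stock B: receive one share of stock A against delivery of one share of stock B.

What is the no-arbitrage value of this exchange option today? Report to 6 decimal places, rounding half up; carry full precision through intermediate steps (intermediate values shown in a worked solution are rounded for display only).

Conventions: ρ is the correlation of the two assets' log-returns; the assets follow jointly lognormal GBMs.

exchange price = 37.576277

σ_eff = √(σ₁² + σ₂² − 2ρσ₁σ₂) = √(0.3387² + 0.1368² − 2·0.4003·0.3387·0.1368) = 0.310382
d₁ = (ln(S₁/S₂) + (q₂ − q₁ + σ_eff²/2)T) / (σ_eff√T) = (ln(181.49/166.43) + (0.0 − 0.0 + 0.048168)·1.8983) / 0.427640 = 0.416387
d₂ = d₁ − σ_eff√T = 0.416387 − 0.427640 = -0.011253
N(d₁) = 0.661437,  N(d₂) = 0.495511
V = S₁·e^{−q₁T}·N(d₁) − S₂·e^{−q₂T}·N(d₂) = 120.044126 − 82.467849 = 37.576277
Key observation: pricing in stock B-units makes this a unit-strike call on the ratio S₁/S₂ — the risk-free rate cancels and cannot affect the value.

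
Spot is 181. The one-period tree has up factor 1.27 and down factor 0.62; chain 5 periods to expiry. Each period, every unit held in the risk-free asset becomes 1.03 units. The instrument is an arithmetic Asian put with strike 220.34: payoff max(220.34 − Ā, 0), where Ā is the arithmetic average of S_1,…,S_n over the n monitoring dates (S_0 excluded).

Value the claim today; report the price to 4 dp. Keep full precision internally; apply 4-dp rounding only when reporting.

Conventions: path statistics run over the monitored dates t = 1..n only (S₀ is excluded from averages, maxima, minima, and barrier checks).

Under the martingale measure an up-move has probability p* = 0.6308; value the claim as the probability-weighted average of per-path payoffs, discounted 5 periods at R = 1.03.
Enumerate all 2^5 = 32 price paths (U = up ×1.27, D = down ×0.62); each path with k up-moves has probability p*^k·(1−p*)^(5−k).
DDDDD: Ā=53.6522, payoff=166.6878, prob=0.006863
UDDDD: Ā=109.9004, payoff=110.4396, prob=0.011724
DUDDD: Ā=86.3704, payoff=133.9696, prob=0.011724
UUDDD: Ā=176.9201, payoff=43.4199, prob=0.020028
DDUDD: Ā=71.7818, payoff=148.5582, prob=0.011724
UDUDD: Ā=147.0370, payoff=73.3030, prob=0.020028
DUUDD: Ā=123.5070, payoff=96.8330, prob=0.020028
UUUDD: Ā=252.9902, payoff=0.0000, prob=0.034214
DDDUD: Ā=62.7369, payoff=157.6031, prob=0.011724
UDDUD: Ā=128.5095, payoff=91.8305, prob=0.020028
DUDUD: Ā=104.9795, payoff=115.3605, prob=0.020028
UUDUD: Ā=215.0386, payoff=5.3014, prob=0.034214
DDUUD: Ā=90.3909, payoff=129.9491, prob=0.020028
UDUUD: Ā=185.1555, payoff=35.1845, prob=0.034214
DUUUD: Ā=161.6255, payoff=58.7145, prob=0.034214
UUUUD: Ā=331.0717, payoff=0.0000, prob=0.058449
DDDDU: Ā=57.1291, payoff=163.2109, prob=0.011724
UDDDU: Ā=117.0224, payoff=103.3176, prob=0.020028
DUDDU: Ā=93.4924, payoff=126.8476, prob=0.020028
UUDDU: Ā=191.5087, payoff=28.8313, prob=0.034214
DDUDU: Ā=78.9038, payoff=141.4362, prob=0.020028
UDUDU: Ā=161.6256, payoff=58.7144, prob=0.034214
DUUDU: Ā=138.0956, payoff=82.2444, prob=0.034214
UUUDU: Ā=282.8732, payoff=0.0000, prob=0.058449
DDDUU: Ā=69.8589, payoff=150.4811, prob=0.020028
UDDUU: Ā=143.0981, payoff=77.2419, prob=0.034214
DUDUU: Ā=119.5681, payoff=100.7719, prob=0.034214
UUDUU: Ā=244.9217, payoff=0.0000, prob=0.058449
DDUUU: Ā=104.9795, payoff=115.3605, prob=0.034214
UDUUU: Ā=215.0386, payoff=5.3014, prob=0.058449
DUUUU: Ā=191.5086, payoff=28.8314, prob=0.058449
UUUUU: Ā=392.2837, payoff=0.0000, prob=0.099851
Price = Σ prob·payoff / R^5 = 52.233426 / 1.159274 = 45.0570

price = 45.0570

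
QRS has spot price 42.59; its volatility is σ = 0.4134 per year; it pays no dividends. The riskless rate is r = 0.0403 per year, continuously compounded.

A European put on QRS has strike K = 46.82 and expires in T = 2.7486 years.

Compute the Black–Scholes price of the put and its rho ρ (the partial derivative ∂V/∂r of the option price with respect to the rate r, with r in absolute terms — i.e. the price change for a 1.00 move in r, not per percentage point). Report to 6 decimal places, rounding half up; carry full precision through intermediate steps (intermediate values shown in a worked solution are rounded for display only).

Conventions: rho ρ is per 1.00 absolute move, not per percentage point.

σ√T = 0.4134·√2.7486 = 0.685372
d₁ = (ln(S/K) + (r+σ²/2)T) / (σ√T) = (ln(42.59/46.82) + (0.0403+0.4134²/2)·2.7486) / 0.685372 = (-0.094691 + 0.345636) / 0.685372 = 0.366144
d₂ = d₁ − σ√T = 0.366144 − 0.685372 = -0.319228
e^{−rT} = 0.895146
N(−d₁) = 0.357129,  N(−d₂) = 0.625223
Put price V = K·e^{−rT}·N(−d₂) − S·N(−d₁) = 26.203555 − 15.210114 = 10.993441
ρ = −K·T·e^{−rT}·N(−d₂) = -72.023092

price = 10.993441
ρ = -72.023092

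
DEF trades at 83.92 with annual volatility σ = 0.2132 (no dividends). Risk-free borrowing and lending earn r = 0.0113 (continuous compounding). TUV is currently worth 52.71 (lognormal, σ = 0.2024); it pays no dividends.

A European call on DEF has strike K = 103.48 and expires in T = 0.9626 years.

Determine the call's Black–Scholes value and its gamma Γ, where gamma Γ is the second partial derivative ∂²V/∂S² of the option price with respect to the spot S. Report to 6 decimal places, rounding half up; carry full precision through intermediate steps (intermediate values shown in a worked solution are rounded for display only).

price = 1.770193
Γ = 0.015903

σ√T = 0.2132·√0.9626 = 0.209175
d₁ = (ln(S/K) + (r+σ²/2)T) / (σ√T) = (ln(83.92/103.48) + (0.0113+0.2132²/2)·0.9626) / 0.209175 = (-0.209514 + 0.032755) / 0.209175 = -0.845033
d₂ = d₁ − σ√T = -0.845033 − 0.209175 = -1.054208
e^{−rT} = 0.989182
N(d₁) = 0.199046,  N(d₂) = 0.145894
Call price V = S·N(d₁) − K·e^{−rT}·N(d₂) = 16.703961 − 14.933768 = 1.770193
φ(d₁) = (1/√(2π))·e^{−d₁²/2} = 0.279158
Γ = φ(d₁) / (S·σ·√T) = 0.015903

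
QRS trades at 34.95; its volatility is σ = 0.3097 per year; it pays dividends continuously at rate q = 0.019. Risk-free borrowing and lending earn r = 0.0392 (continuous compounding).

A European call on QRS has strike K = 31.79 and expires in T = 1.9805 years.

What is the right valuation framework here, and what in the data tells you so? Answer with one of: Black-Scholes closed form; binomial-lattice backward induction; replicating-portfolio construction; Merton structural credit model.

Key observation: the strike-31.79 call on QRS is European-exercise on a continuously-modelled lognormal underlying, so its value is a single closed-form evaluation.

framework: Black-Scholes closed form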